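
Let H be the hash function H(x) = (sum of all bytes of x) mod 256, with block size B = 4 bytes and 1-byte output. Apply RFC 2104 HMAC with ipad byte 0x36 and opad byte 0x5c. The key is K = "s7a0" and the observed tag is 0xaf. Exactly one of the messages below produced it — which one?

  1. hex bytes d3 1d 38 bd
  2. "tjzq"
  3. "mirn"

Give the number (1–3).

Key "s7a0" = 73 37 61 30 is exactly B = 4 bytes: K' = 73 37 61 30.
K' ⊕ ipad = 45 01 57 06; K' ⊕ opad = 2f 6b 3d 6c.
m1: inner = H(45 01 57 06 d3 1d 38 bd) = 88; tag = H(2f 6b 3d 6c 88) = cb
m2: inner = H(45 01 57 06 74 6a 7a 71) = 6c; tag = H(2f 6b 3d 6c 6c) = af ← matches
m3: inner = H(45 01 57 06 6d 69 72 6e) = 59; tag = H(2f 6b 3d 6c 59) = 9c

2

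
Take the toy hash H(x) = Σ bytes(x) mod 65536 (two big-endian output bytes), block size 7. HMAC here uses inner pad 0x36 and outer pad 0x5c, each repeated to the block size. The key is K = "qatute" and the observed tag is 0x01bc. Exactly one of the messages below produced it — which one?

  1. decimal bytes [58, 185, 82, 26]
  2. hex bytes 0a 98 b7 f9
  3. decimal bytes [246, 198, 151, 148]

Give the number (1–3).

2

Key "qatute" = 71 61 74 75 74 65 is 6 bytes ≤ B = 7; zero-pad to 7 bytes: K' = 71 61 74 75 74 65 00.
K' ⊕ ipad = 47 57 42 43 42 53 36; K' ⊕ opad = 2d 3d 28 29 28 39 5c.
m1: inner = H(47 57 42 43 42 53 36 3a b9 52 1a) = 03 4d; tag = H(2d 3d 28 29 28 39 5c 03 4d) = 01c8
m2: inner = H(47 57 42 43 42 53 36 0a 98 b7 f9) = 04 40; tag = H(2d 3d 28 29 28 39 5c 04 40) = 01bc ← matches
m3: inner = H(47 57 42 43 42 53 36 f6 c6 97 94) = 04 d5; tag = H(2d 3d 28 29 28 39 5c 04 d5) = 0251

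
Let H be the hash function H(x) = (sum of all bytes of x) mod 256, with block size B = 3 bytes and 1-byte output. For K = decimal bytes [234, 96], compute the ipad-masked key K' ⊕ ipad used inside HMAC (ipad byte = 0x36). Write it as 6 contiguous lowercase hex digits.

dc5636

Key decimal bytes [234, 96] = ea 60 is 2 bytes ≤ B = 3; zero-pad to 3 bytes: K' = ea 60 00.
XOR each byte with 0x36: ea⊕36=dc, 60⊕36=56, 00⊕36=36.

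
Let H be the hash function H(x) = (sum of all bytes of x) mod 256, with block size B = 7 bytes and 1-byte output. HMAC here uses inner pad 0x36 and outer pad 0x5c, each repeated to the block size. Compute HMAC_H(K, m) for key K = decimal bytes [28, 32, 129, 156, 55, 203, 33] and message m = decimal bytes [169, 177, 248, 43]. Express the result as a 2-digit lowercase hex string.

Key decimal bytes [28, 32, 129, 156, 55, 203, 33] = 1c 20 81 9c 37 cb 21 is exactly B = 7 bytes: K' = 1c 20 81 9c 37 cb 21.
K' ⊕ ipad = 2a 16 b7 aa 01 fd 17.  K' ⊕ opad = 40 7c dd c0 6b 97 7d.
Inner input = (K'⊕ipad) ∥ m = 2a 16 b7 aa 01 fd 17 ∥ a9 b1 f8 2b.
Inner hash: sum = 42+22+183+170+1+253+23+169+177+248+43 = 1331; mod 256 = 51 → 33.
Outer input = (K'⊕opad) ∥ inner = 40 7c dd c0 6b 97 7d ∥ 33.
Outer hash (tag): sum = 64+124+221+192+107+151+125+51 = 1035; mod 256 = 11 → 0b.

0b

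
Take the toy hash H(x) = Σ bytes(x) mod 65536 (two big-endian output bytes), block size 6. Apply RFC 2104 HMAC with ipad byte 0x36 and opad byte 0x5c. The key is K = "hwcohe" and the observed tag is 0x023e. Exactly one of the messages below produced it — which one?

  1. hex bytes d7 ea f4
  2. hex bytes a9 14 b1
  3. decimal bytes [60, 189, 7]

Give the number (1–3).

Key "hwcohe" = 68 77 63 6f 68 65 is exactly B = 6 bytes: K' = 68 77 63 6f 68 65.
K' ⊕ ipad = 5e 41 55 59 5e 53; K' ⊕ opad = 34 2b 3f 33 34 39.
m1: inner = H(5e 41 55 59 5e 53 d7 ea f4) = 04 b3; tag = H(34 2b 3f 33 34 39 04 b3) = 01f5
m2: inner = H(5e 41 55 59 5e 53 a9 14 b1) = 03 6c; tag = H(34 2b 3f 33 34 39 03 6c) = 01ad
m3: inner = H(5e 41 55 59 5e 53 3c bd 07) = 02 fe; tag = H(34 2b 3f 33 34 39 02 fe) = 023e ← matches

3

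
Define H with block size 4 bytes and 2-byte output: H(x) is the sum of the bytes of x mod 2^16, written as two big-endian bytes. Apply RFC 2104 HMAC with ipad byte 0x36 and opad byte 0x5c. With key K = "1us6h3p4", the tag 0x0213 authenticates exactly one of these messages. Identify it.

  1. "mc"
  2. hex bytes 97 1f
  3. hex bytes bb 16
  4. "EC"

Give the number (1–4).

Key "1us6h3p4" = 31 75 73 36 68 33 70 34 is 8 bytes > B = 4, so hash it first: H(key) = 02 8e, then zero-pad to 4 bytes: K' = 02 8e 00 00.
K' ⊕ ipad = 34 b8 36 36; K' ⊕ opad = 5e d2 5c 5c.
m1: inner = H(34 b8 36 36 6d 63) = 02 28; tag = H(5e d2 5c 5c 02 28) = 0212
m2: inner = H(34 b8 36 36 97 1f) = 02 0e; tag = H(5e d2 5c 5c 02 0e) = 01f8
m3: inner = H(34 b8 36 36 bb 16) = 02 29; tag = H(5e d2 5c 5c 02 29) = 0213 ← matches
m4: inner = H(34 b8 36 36 45 43) = 01 e0; tag = H(5e d2 5c 5c 01 e0) = 02c9

3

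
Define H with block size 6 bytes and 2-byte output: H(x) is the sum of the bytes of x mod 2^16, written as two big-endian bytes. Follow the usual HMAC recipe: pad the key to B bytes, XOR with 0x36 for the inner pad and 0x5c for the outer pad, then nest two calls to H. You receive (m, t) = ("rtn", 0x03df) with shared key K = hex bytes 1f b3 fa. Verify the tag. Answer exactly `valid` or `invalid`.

Key hex bytes 1f b3 fa is 3 bytes ≤ B = 6; zero-pad to 6 bytes: K' = 1f b3 fa 00 00 00.
K' ⊕ ipad = 29 85 cc 36 36 36; K' ⊕ opad = 43 ef a6 5c 5c 5c.
Inner hash: sum = 41+133+204+54+54+54+114+116+110 = 880 → 03 70.
Outer hash (recomputed tag): sum = 67+239+166+92+92+92+3+112 = 863 → 03 5f.
Recomputed tag = 035f; claimed = 03df → mismatch.

invalid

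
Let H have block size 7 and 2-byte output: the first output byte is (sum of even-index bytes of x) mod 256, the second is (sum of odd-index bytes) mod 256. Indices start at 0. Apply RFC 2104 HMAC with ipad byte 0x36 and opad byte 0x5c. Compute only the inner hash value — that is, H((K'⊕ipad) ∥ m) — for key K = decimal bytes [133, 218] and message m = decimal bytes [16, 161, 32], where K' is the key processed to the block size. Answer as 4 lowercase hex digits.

f688

Key decimal bytes [133, 218] = 85 da is 2 bytes ≤ B = 7; zero-pad to 7 bytes: K' = 85 da 00 00 00 00 00.
K' ⊕ ipad = b3 ec 36 36 36 36 36.
Inner input = b3 ec 36 36 36 36 36 ∥ 10 a1 20.
Inner hash: even-index sum = 502 mod 256 = 246; odd-index sum = 392 mod 256 = 136 → f6 88.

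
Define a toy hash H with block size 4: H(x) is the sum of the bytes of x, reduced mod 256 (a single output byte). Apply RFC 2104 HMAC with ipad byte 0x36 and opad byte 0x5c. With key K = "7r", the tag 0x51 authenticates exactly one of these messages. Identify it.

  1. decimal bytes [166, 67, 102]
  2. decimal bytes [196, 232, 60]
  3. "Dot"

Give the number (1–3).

Key "7r" = 37 72 is 2 bytes ≤ B = 4; zero-pad to 4 bytes: K' = 37 72 00 00.
K' ⊕ ipad = 01 44 36 36; K' ⊕ opad = 6b 2e 5c 5c.
m1: inner = H(01 44 36 36 a6 43 66) = 00; tag = H(6b 2e 5c 5c 00) = 51 ← matches
m2: inner = H(01 44 36 36 c4 e8 3c) = 99; tag = H(6b 2e 5c 5c 99) = ea
m3: inner = H(01 44 36 36 44 6f 74) = d8; tag = H(6b 2e 5c 5c d8) = 29

1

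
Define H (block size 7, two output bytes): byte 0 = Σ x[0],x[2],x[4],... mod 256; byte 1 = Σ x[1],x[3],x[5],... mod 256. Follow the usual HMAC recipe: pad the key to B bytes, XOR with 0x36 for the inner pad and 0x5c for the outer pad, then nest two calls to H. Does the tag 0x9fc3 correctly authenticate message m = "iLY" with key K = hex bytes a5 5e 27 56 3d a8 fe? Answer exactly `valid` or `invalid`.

Key hex bytes a5 5e 27 56 3d a8 fe is exactly B = 7 bytes: K' = a5 5e 27 56 3d a8 fe.
K' ⊕ ipad = 93 68 11 60 0b 9e c8; K' ⊕ opad = f9 02 7b 0a 61 f4 a2.
Inner hash: even-index sum = 451 mod 256 = 195; odd-index sum = 552 mod 256 = 40 → c3 28.
Outer hash (recomputed tag): even-index sum = 671 mod 256 = 159; odd-index sum = 451 mod 256 = 195 → 9f c3.
Recomputed tag = 9fc3; claimed = 9fc3 → match.

valid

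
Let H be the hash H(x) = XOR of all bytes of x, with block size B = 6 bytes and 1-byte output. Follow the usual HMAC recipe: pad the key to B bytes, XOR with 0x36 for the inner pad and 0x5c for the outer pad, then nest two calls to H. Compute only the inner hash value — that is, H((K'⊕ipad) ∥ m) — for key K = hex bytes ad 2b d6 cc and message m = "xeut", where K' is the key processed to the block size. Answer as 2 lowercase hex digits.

Key hex bytes ad 2b d6 cc is 4 bytes ≤ B = 6; zero-pad to 6 bytes: K' = ad 2b d6 cc 00 00.
K' ⊕ ipad = 9b 1d e0 fa 36 36.
Inner input = 9b 1d e0 fa 36 36 ∥ 78 65 75 74.
Inner hash: XOR 9b⊕1d⊕e0⊕fa⊕36⊕36⊕78⊕65⊕75⊕74 = 80.

80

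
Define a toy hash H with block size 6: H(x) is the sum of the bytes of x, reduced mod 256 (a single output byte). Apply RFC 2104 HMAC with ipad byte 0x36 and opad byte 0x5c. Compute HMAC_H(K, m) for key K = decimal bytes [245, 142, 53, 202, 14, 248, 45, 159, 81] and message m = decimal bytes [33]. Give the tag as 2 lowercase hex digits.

Key decimal bytes [245, 142, 53, 202, 14, 248, 45, 159, 81] = f5 8e 35 ca 0e f8 2d 9f 51 is 9 bytes > B = 6, so hash it first: H(key) = a5, then zero-pad to 6 bytes: K' = a5 00 00 00 00 00.
K' ⊕ ipad = 93 36 36 36 36 36.  K' ⊕ opad = f9 5c 5c 5c 5c 5c.
Inner input = (K'⊕ipad) ∥ m = 93 36 36 36 36 36 ∥ 21.
Inner hash: sum = 147+54+54+54+54+54+33 = 450; mod 256 = 194 → c2.
Outer input = (K'⊕opad) ∥ inner = f9 5c 5c 5c 5c 5c ∥ c2.
Outer hash (tag): sum = 249+92+92+92+92+92+194 = 903; mod 256 = 135 → 87.

87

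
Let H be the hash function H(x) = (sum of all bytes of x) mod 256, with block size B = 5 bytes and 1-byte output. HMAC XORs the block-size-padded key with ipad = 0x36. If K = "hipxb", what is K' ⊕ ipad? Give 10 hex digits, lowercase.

Key "hipxb" = 68 69 70 78 62 is exactly B = 5 bytes: K' = 68 69 70 78 62.
XOR each byte with 0x36: 68⊕36=5e, 69⊕36=5f, 70⊕36=46, 78⊕36=4e, 62⊕36=54.

5e5f464e54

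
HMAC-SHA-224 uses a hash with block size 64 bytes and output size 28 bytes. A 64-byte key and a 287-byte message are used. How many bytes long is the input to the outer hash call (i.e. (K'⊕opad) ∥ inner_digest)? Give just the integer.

92

Key is 64 ≤ 64 bytes, zero-padded: |K'| = 64.
Outer input = (K'⊕opad) ∥ H(inner) → 64 + 28 = 92 bytes.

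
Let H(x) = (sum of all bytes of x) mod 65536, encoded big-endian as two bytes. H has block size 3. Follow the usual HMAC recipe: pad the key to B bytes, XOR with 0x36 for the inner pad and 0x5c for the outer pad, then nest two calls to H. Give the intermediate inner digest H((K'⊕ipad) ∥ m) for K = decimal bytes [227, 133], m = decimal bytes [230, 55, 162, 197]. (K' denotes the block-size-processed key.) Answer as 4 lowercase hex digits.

Key decimal bytes [227, 133] = e3 85 is 2 bytes ≤ B = 3; zero-pad to 3 bytes: K' = e3 85 00.
K' ⊕ ipad = d5 b3 36.
Inner input = d5 b3 36 ∥ e6 37 a2 c5.
Inner hash: sum = 213+179+54+230+55+162+197 = 1090 → 04 42.

0442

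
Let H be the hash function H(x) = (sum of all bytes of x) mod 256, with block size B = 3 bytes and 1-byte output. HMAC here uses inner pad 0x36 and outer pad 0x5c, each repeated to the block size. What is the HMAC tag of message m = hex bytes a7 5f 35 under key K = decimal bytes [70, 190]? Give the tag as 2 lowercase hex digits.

Key decimal bytes [70, 190] = 46 be is 2 bytes ≤ B = 3; zero-pad to 3 bytes: K' = 46 be 00.
K' ⊕ ipad = 70 88 36.  K' ⊕ opad = 1a e2 5c.
Inner input = (K'⊕ipad) ∥ m = 70 88 36 ∥ a7 5f 35.
Inner hash: sum = 112+136+54+167+95+53 = 617; mod 256 = 105 → 69.
Outer input = (K'⊕opad) ∥ inner = 1a e2 5c ∥ 69.
Outer hash (tag): sum = 26+226+92+105 = 449; mod 256 = 193 → c1.

c1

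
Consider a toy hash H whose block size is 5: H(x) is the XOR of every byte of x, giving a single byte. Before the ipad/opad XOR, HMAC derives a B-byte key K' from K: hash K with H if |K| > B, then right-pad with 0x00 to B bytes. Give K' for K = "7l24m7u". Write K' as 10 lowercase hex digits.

|K| = 7 > B = 5, so first hash the key.
H(K): XOR 37⊕6c⊕32⊕34⊕6d⊕37⊕75 = 72.
Zero-pad H(K) = 72 to 5 bytes: K' = 72 00 00 00 00.

7200000000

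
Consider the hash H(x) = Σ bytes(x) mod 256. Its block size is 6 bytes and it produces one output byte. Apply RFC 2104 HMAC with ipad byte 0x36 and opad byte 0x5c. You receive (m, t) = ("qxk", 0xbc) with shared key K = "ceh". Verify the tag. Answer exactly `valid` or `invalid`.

valid

Key "ceh" = 63 65 68 is 3 bytes ≤ B = 6; zero-pad to 6 bytes: K' = 63 65 68 00 00 00.
K' ⊕ ipad = 55 53 5e 36 36 36; K' ⊕ opad = 3f 39 34 5c 5c 5c.
Inner hash: sum = 85+83+94+54+54+54+113+120+107 = 764; mod 256 = 252 → fc.
Outer hash (recomputed tag): sum = 63+57+52+92+92+92+252 = 700; mod 256 = 188 → bc.
Recomputed tag = bc; claimed = bc → match.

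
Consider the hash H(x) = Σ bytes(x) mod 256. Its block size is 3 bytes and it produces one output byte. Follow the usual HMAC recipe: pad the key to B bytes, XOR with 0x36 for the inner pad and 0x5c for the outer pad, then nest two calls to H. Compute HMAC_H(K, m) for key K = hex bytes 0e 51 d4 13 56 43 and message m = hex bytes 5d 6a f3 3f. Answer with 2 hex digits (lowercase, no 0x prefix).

Key hex bytes 0e 51 d4 13 56 43 is 6 bytes > B = 3, so hash it first: H(key) = df, then zero-pad to 3 bytes: K' = df 00 00.
K' ⊕ ipad = e9 36 36.  K' ⊕ opad = 83 5c 5c.
Inner input = (K'⊕ipad) ∥ m = e9 36 36 ∥ 5d 6a f3 3f.
Inner hash: sum = 233+54+54+93+106+243+63 = 846; mod 256 = 78 → 4e.
Outer input = (K'⊕opad) ∥ inner = 83 5c 5c ∥ 4e.
Outer hash (tag): sum = 131+92+92+78 = 393; mod 256 = 137 → 89.

89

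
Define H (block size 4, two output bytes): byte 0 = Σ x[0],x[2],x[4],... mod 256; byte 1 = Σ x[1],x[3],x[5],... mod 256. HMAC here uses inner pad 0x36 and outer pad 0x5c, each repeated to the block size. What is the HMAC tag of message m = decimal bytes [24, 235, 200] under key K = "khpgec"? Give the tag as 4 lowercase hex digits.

Key "khpgec" = 6b 68 70 67 65 63 is 6 bytes > B = 4, so hash it first: H(key) = 40 32, then zero-pad to 4 bytes: K' = 40 32 00 00.
K' ⊕ ipad = 76 04 36 36.  K' ⊕ opad = 1c 6e 5c 5c.
Inner input = (K'⊕ipad) ∥ m = 76 04 36 36 ∥ 18 eb c8.
Inner hash: even-index sum = 396 mod 256 = 140; odd-index sum = 293 mod 256 = 37 → 8c 25.
Outer input = (K'⊕opad) ∥ inner = 1c 6e 5c 5c ∥ 8c 25.
Outer hash (tag): even-index sum = 260 mod 256 = 4; odd-index sum = 239 mod 256 = 239 → 04 ef.

04ef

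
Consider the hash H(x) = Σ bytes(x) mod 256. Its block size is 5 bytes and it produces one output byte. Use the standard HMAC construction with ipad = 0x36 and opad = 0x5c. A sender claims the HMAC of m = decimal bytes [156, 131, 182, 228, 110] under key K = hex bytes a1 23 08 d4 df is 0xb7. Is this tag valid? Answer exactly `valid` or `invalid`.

Key hex bytes a1 23 08 d4 df is exactly B = 5 bytes: K' = a1 23 08 d4 df.
K' ⊕ ipad = 97 15 3e e2 e9; K' ⊕ opad = fd 7f 54 88 83.
Inner hash: sum = 151+21+62+226+233+156+131+182+228+110 = 1500; mod 256 = 220 → dc.
Outer hash (recomputed tag): sum = 253+127+84+136+131+220 = 951; mod 256 = 183 → b7.
Recomputed tag = b7; claimed = b7 → match.

valid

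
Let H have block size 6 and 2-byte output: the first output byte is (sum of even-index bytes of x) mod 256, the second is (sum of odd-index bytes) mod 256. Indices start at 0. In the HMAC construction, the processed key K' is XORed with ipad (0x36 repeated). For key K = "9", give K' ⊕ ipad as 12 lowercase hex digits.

0f3636363636

Key "9" = 39 is 1 byte ≤ B = 6; zero-pad to 6 bytes: K' = 39 00 00 00 00 00.
XOR each byte with 0x36: 39⊕36=0f, 00⊕36=36, 00⊕36=36, 00⊕36=36, 00⊕36=36, 00⊕36=36.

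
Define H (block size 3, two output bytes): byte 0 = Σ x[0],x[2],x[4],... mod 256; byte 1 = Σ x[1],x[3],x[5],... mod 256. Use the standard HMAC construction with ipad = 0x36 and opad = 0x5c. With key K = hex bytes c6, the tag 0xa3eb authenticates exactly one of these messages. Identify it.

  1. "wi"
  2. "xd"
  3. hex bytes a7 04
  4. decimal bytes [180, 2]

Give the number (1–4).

1

Key hex bytes c6 is 1 byte ≤ B = 3; zero-pad to 3 bytes: K' = c6 00 00.
K' ⊕ ipad = f0 36 36; K' ⊕ opad = 9a 5c 5c.
m1: inner = H(f0 36 36 77 69) = 8f ad; tag = H(9a 5c 5c 8f ad) = a3eb ← matches
m2: inner = H(f0 36 36 78 64) = 8a ae; tag = H(9a 5c 5c 8a ae) = a4e6
m3: inner = H(f0 36 36 a7 04) = 2a dd; tag = H(9a 5c 5c 2a dd) = d386
m4: inner = H(f0 36 36 b4 02) = 28 ea; tag = H(9a 5c 5c 28 ea) = e084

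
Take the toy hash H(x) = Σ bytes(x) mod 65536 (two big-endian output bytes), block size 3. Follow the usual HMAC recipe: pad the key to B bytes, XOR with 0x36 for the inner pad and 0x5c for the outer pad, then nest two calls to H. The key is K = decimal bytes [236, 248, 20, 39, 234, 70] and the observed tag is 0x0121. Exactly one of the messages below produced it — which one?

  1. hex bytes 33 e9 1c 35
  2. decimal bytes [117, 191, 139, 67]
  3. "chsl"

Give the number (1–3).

Key decimal bytes [236, 248, 20, 39, 234, 70] = ec f8 14 27 ea 46 is 6 bytes > B = 3, so hash it first: H(key) = 03 4f, then zero-pad to 3 bytes: K' = 03 4f 00.
K' ⊕ ipad = 35 79 36; K' ⊕ opad = 5f 13 5c.
m1: inner = H(35 79 36 33 e9 1c 35) = 02 51; tag = H(5f 13 5c 02 51) = 0121 ← matches
m2: inner = H(35 79 36 75 bf 8b 43) = 02 e6; tag = H(5f 13 5c 02 e6) = 01b6
m3: inner = H(35 79 36 63 68 73 6c) = 02 8e; tag = H(5f 13 5c 02 8e) = 015e

1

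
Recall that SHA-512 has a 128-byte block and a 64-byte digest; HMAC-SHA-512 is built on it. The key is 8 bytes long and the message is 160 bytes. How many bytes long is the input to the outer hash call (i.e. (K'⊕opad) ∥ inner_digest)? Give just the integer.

192

Key is 8 ≤ 128 bytes, zero-padded: |K'| = 128.
Outer input = (K'⊕opad) ∥ H(inner) → 128 + 64 = 192 bytes.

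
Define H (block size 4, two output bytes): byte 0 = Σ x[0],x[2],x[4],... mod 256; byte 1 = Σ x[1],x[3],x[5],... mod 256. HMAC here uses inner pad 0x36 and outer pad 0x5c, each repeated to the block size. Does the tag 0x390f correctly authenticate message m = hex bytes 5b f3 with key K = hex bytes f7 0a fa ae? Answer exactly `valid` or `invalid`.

Key hex bytes f7 0a fa ae is exactly B = 4 bytes: K' = f7 0a fa ae.
K' ⊕ ipad = c1 3c cc 98; K' ⊕ opad = ab 56 a6 f2.
Inner hash: even-index sum = 488 mod 256 = 232; odd-index sum = 455 mod 256 = 199 → e8 c7.
Outer hash (recomputed tag): even-index sum = 569 mod 256 = 57; odd-index sum = 527 mod 256 = 15 → 39 0f.
Recomputed tag = 390f; claimed = 390f → match.

valid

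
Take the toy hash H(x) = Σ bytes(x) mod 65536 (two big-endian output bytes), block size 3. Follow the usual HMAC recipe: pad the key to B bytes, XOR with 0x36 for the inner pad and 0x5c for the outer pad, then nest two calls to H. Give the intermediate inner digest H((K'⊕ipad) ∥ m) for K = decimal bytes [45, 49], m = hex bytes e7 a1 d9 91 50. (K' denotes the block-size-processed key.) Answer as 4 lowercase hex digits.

Key decimal bytes [45, 49] = 2d 31 is 2 bytes ≤ B = 3; zero-pad to 3 bytes: K' = 2d 31 00.
K' ⊕ ipad = 1b 07 36.
Inner input = 1b 07 36 ∥ e7 a1 d9 91 50.
Inner hash: sum = 27+7+54+231+161+217+145+80 = 922 → 03 9a.

039a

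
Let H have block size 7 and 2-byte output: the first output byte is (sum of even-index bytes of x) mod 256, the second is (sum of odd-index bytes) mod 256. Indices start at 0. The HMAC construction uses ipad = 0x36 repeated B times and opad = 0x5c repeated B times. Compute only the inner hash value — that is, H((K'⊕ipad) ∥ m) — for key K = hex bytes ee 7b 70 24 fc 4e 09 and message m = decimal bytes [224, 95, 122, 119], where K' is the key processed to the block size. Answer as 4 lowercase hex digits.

fd31

Key hex bytes ee 7b 70 24 fc 4e 09 is exactly B = 7 bytes: K' = ee 7b 70 24 fc 4e 09.
K' ⊕ ipad = d8 4d 46 12 ca 78 3f.
Inner input = d8 4d 46 12 ca 78 3f ∥ e0 5f 7a 77.
Inner hash: even-index sum = 765 mod 256 = 253; odd-index sum = 561 mod 256 = 49 → fd 31.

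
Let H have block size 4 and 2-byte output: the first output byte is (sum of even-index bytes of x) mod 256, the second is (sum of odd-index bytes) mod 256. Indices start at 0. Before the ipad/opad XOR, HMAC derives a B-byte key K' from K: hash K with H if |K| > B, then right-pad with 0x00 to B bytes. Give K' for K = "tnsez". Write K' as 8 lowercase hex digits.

|K| = 5 > B = 4, so first hash the key.
H(K): even-index sum = 353 mod 256 = 97; odd-index sum = 211 mod 256 = 211 → 61 d3.
Zero-pad H(K) = 61 d3 to 4 bytes: K' = 61 d3 00 00.

61d30000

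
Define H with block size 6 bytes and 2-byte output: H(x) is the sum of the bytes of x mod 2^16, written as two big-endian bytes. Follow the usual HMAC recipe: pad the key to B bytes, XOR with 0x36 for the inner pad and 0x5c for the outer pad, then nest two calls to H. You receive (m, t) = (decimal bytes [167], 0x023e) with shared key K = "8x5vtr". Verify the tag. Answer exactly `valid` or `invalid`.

Key "8x5vtr" = 38 78 35 76 74 72 is exactly B = 6 bytes: K' = 38 78 35 76 74 72.
K' ⊕ ipad = 0e 4e 03 40 42 44; K' ⊕ opad = 64 24 69 2a 28 2e.
Inner hash: sum = 14+78+3+64+66+68+167 = 460 → 01 cc.
Outer hash (recomputed tag): sum = 100+36+105+42+40+46+1+204 = 574 → 02 3e.
Recomputed tag = 023e; claimed = 023e → match.

valid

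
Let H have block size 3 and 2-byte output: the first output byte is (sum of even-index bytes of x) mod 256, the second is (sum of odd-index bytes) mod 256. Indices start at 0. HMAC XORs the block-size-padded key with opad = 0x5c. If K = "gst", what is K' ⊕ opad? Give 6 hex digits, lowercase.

Key "gst" = 67 73 74 is exactly B = 3 bytes: K' = 67 73 74.
XOR each byte with 0x5c: 67⊕5c=3b, 73⊕5c=2f, 74⊕5c=28.

3b2f28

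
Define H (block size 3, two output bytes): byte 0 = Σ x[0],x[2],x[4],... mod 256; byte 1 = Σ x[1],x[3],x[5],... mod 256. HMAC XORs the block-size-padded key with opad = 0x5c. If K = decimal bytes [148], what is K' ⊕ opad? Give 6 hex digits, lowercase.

c85c5c

Key decimal bytes [148] = 94 is 1 byte ≤ B = 3; zero-pad to 3 bytes: K' = 94 00 00.
XOR each byte with 0x5c: 94⊕5c=c8, 00⊕5c=5c, 00⊕5c=5c.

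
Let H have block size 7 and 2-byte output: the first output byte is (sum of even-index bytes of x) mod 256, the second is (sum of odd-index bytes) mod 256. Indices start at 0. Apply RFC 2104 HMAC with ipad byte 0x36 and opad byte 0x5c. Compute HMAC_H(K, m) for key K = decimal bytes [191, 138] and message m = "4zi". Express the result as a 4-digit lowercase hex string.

bc33

Key decimal bytes [191, 138] = bf 8a is 2 bytes ≤ B = 7; zero-pad to 7 bytes: K' = bf 8a 00 00 00 00 00.
K' ⊕ ipad = 89 bc 36 36 36 36 36.  K' ⊕ opad = e3 d6 5c 5c 5c 5c 5c.
Inner input = (K'⊕ipad) ∥ m = 89 bc 36 36 36 36 36 ∥ 34 7a 69.
Inner hash: even-index sum = 421 mod 256 = 165; odd-index sum = 453 mod 256 = 197 → a5 c5.
Outer input = (K'⊕opad) ∥ inner = e3 d6 5c 5c 5c 5c 5c ∥ a5 c5.
Outer hash (tag): even-index sum = 700 mod 256 = 188; odd-index sum = 563 mod 256 = 51 → bc 33.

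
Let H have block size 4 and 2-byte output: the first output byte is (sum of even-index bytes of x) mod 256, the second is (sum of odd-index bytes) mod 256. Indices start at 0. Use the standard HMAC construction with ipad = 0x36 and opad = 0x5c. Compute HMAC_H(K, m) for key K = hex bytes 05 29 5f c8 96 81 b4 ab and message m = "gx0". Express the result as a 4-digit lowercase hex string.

b376

Key hex bytes 05 29 5f c8 96 81 b4 ab is 8 bytes > B = 4, so hash it first: H(key) = ae 1d, then zero-pad to 4 bytes: K' = ae 1d 00 00.
K' ⊕ ipad = 98 2b 36 36.  K' ⊕ opad = f2 41 5c 5c.
Inner input = (K'⊕ipad) ∥ m = 98 2b 36 36 ∥ 67 78 30.
Inner hash: even-index sum = 357 mod 256 = 101; odd-index sum = 217 mod 256 = 217 → 65 d9.
Outer input = (K'⊕opad) ∥ inner = f2 41 5c 5c ∥ 65 d9.
Outer hash (tag): even-index sum = 435 mod 256 = 179; odd-index sum = 374 mod 256 = 118 → b3 76.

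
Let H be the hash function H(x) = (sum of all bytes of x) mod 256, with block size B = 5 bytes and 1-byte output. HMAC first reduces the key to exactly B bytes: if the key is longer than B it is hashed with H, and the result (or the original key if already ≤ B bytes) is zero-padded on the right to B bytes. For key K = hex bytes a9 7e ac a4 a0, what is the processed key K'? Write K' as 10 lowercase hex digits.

a97eaca4a0

Key hex bytes a9 7e ac a4 a0 is exactly B = 5 bytes: K' = a9 7e ac a4 a0.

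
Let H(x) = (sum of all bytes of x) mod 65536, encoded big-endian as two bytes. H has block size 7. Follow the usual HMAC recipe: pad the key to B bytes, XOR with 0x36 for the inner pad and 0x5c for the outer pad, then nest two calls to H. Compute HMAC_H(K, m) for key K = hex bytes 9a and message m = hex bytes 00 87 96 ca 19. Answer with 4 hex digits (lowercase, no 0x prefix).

Key hex bytes 9a is 1 byte ≤ B = 7; zero-pad to 7 bytes: K' = 9a 00 00 00 00 00 00.
K' ⊕ ipad = ac 36 36 36 36 36 36.  K' ⊕ opad = c6 5c 5c 5c 5c 5c 5c.
Inner input = (K'⊕ipad) ∥ m = ac 36 36 36 36 36 36 ∥ 00 87 96 ca 19.
Inner hash: sum = 172+54+54+54+54+54+54+0+135+150+202+25 = 1008 → 03 f0.
Outer input = (K'⊕opad) ∥ inner = c6 5c 5c 5c 5c 5c 5c ∥ 03 f0.
Outer hash (tag): sum = 198+92+92+92+92+92+92+3+240 = 993 → 03 e1.

03e1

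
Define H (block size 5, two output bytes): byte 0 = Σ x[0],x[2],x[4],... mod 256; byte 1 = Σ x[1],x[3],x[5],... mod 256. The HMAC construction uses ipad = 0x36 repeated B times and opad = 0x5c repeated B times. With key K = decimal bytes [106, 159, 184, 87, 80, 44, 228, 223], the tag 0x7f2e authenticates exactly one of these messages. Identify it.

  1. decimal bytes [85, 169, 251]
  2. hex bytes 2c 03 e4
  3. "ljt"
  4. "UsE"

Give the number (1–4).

1

Key decimal bytes [106, 159, 184, 87, 80, 44, 228, 223] = 6a 9f b8 57 50 2c e4 df is 8 bytes > B = 5, so hash it first: H(key) = 56 01, then zero-pad to 5 bytes: K' = 56 01 00 00 00.
K' ⊕ ipad = 60 37 36 36 36; K' ⊕ opad = 0a 5d 5c 5c 5c.
m1: inner = H(60 37 36 36 36 55 a9 fb) = 75 bd; tag = H(0a 5d 5c 5c 5c 75 bd) = 7f2e ← matches
m2: inner = H(60 37 36 36 36 2c 03 e4) = cf 7d; tag = H(0a 5d 5c 5c 5c cf 7d) = 3f88
m3: inner = H(60 37 36 36 36 6c 6a 74) = 36 4d; tag = H(0a 5d 5c 5c 5c 36 4d) = 0fef
m4: inner = H(60 37 36 36 36 55 73 45) = 3f 07; tag = H(0a 5d 5c 5c 5c 3f 07) = c9f8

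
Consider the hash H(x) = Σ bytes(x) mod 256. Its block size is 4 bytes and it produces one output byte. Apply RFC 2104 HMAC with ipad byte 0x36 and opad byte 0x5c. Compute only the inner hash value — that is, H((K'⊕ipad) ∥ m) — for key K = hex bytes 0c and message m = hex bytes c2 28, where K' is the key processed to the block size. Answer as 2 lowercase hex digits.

c6

Key hex bytes 0c is 1 byte ≤ B = 4; zero-pad to 4 bytes: K' = 0c 00 00 00.
K' ⊕ ipad = 3a 36 36 36.
Inner input = 3a 36 36 36 ∥ c2 28.
Inner hash: sum = 58+54+54+54+194+40 = 454; mod 256 = 198 → c6.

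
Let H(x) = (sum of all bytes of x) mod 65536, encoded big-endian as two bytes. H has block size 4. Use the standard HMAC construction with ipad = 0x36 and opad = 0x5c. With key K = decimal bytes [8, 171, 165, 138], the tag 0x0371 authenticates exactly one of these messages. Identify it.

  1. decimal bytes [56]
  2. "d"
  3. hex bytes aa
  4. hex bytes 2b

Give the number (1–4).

Key decimal bytes [8, 171, 165, 138] = 08 ab a5 8a is exactly B = 4 bytes: K' = 08 ab a5 8a.
K' ⊕ ipad = 3e 9d 93 bc; K' ⊕ opad = 54 f7 f9 d6.
m1: inner = H(3e 9d 93 bc 38) = 02 62; tag = H(54 f7 f9 d6 02 62) = 037e
m2: inner = H(3e 9d 93 bc 64) = 02 8e; tag = H(54 f7 f9 d6 02 8e) = 03aa
m3: inner = H(3e 9d 93 bc aa) = 02 d4; tag = H(54 f7 f9 d6 02 d4) = 03f0
m4: inner = H(3e 9d 93 bc 2b) = 02 55; tag = H(54 f7 f9 d6 02 55) = 0371 ← matches

4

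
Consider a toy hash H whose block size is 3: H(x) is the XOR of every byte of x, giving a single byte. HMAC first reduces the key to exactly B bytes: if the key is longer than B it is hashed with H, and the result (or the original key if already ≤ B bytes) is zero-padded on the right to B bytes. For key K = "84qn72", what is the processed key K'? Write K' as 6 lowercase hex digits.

|K| = 6 > B = 3, so first hash the key.
H(K): XOR 38⊕34⊕71⊕6e⊕37⊕32 = 16.
Zero-pad H(K) = 16 to 3 bytes: K' = 16 00 00.

160000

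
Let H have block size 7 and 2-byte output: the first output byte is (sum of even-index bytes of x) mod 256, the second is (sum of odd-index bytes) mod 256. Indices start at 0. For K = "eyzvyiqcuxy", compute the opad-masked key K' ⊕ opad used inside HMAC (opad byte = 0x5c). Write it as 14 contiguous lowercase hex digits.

Key "eyzvyiqcuxy" = 65 79 7a 76 79 69 71 63 75 78 79 is 11 bytes > B = 7, so hash it first: H(key) = b7 33, then zero-pad to 7 bytes: K' = b7 33 00 00 00 00 00.
XOR each byte with 0x5c: b7⊕5c=eb, 33⊕5c=6f, 00⊕5c=5c, 00⊕5c=5c, 00⊕5c=5c, 00⊕5c=5c, 00⊕5c=5c.

eb6f5c5c5c5c5c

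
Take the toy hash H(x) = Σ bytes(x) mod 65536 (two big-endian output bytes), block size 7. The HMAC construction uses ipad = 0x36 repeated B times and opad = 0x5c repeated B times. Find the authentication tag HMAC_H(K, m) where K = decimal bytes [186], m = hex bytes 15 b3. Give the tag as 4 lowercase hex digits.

Key decimal bytes [186] = ba is 1 byte ≤ B = 7; zero-pad to 7 bytes: K' = ba 00 00 00 00 00 00.
K' ⊕ ipad = 8c 36 36 36 36 36 36.  K' ⊕ opad = e6 5c 5c 5c 5c 5c 5c.
Inner input = (K'⊕ipad) ∥ m = 8c 36 36 36 36 36 36 ∥ 15 b3.
Inner hash: sum = 140+54+54+54+54+54+54+21+179 = 664 → 02 98.
Outer input = (K'⊕opad) ∥ inner = e6 5c 5c 5c 5c 5c 5c ∥ 02 98.
Outer hash (tag): sum = 230+92+92+92+92+92+92+2+152 = 936 → 03 a8.

03a8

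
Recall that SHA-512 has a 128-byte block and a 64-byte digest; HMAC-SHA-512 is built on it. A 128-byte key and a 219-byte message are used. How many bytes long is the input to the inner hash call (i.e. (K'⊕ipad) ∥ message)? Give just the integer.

Key is 128 ≤ 128 bytes, zero-padded: |K'| = 128.
Inner input = (K'⊕ipad) ∥ m → 128 + 219 = 347 bytes.

347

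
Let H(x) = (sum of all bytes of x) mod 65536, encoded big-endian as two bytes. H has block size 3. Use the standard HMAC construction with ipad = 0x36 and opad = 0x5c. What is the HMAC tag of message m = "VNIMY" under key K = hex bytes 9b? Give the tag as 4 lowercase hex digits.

022d

Key hex bytes 9b is 1 byte ≤ B = 3; zero-pad to 3 bytes: K' = 9b 00 00.
K' ⊕ ipad = ad 36 36.  K' ⊕ opad = c7 5c 5c.
Inner input = (K'⊕ipad) ∥ m = ad 36 36 ∥ 56 4e 49 4d 59.
Inner hash: sum = 173+54+54+86+78+73+77+89 = 684 → 02 ac.
Outer input = (K'⊕opad) ∥ inner = c7 5c 5c ∥ 02 ac.
Outer hash (tag): sum = 199+92+92+2+172 = 557 → 02 2d.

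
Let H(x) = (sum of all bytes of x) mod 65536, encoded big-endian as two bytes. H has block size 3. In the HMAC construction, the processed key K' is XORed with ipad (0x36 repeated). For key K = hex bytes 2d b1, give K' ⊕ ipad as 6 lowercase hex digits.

Key hex bytes 2d b1 is 2 bytes ≤ B = 3; zero-pad to 3 bytes: K' = 2d b1 00.
XOR each byte with 0x36: 2d⊕36=1b, b1⊕36=87, 00⊕36=36.

1b8736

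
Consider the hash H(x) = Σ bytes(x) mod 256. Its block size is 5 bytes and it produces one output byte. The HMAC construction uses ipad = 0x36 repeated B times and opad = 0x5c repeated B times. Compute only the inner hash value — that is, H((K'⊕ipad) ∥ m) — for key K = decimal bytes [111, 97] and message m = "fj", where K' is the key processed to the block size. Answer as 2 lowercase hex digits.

22

Key decimal bytes [111, 97] = 6f 61 is 2 bytes ≤ B = 5; zero-pad to 5 bytes: K' = 6f 61 00 00 00.
K' ⊕ ipad = 59 57 36 36 36.
Inner input = 59 57 36 36 36 ∥ 66 6a.
Inner hash: sum = 89+87+54+54+54+102+106 = 546; mod 256 = 34 → 22.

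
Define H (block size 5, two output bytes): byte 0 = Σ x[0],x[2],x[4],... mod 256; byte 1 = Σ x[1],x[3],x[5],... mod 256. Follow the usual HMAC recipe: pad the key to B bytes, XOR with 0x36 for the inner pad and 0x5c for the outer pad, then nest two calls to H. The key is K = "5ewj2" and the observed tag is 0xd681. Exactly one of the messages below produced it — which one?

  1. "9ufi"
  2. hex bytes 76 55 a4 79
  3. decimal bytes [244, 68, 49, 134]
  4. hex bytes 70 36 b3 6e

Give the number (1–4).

Key "5ewj2" = 35 65 77 6a 32 is exactly B = 5 bytes: K' = 35 65 77 6a 32.
K' ⊕ ipad = 03 53 41 5c 04; K' ⊕ opad = 69 39 2b 36 6e.
m1: inner = H(03 53 41 5c 04 39 75 66 69) = 26 4e; tag = H(69 39 2b 36 6e 26 4e) = 5095
m2: inner = H(03 53 41 5c 04 76 55 a4 79) = 16 c9; tag = H(69 39 2b 36 6e 16 c9) = cb85
m3: inner = H(03 53 41 5c 04 f4 44 31 86) = 12 d4; tag = H(69 39 2b 36 6e 12 d4) = d681 ← matches
m4: inner = H(03 53 41 5c 04 70 36 b3 6e) = ec d2; tag = H(69 39 2b 36 6e ec d2) = d45b

3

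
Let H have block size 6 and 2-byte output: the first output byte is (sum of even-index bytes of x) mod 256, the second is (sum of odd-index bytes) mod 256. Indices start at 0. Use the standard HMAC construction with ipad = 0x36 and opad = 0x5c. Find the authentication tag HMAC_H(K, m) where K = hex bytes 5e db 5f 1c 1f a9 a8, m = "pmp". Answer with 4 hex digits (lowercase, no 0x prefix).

Key hex bytes 5e db 5f 1c 1f a9 a8 is 7 bytes > B = 6, so hash it first: H(key) = 84 a0, then zero-pad to 6 bytes: K' = 84 a0 00 00 00 00.
K' ⊕ ipad = b2 96 36 36 36 36.  K' ⊕ opad = d8 fc 5c 5c 5c 5c.
Inner input = (K'⊕ipad) ∥ m = b2 96 36 36 36 36 ∥ 70 6d 70.
Inner hash: even-index sum = 510 mod 256 = 254; odd-index sum = 367 mod 256 = 111 → fe 6f.
Outer input = (K'⊕opad) ∥ inner = d8 fc 5c 5c 5c 5c ∥ fe 6f.
Outer hash (tag): even-index sum = 654 mod 256 = 142; odd-index sum = 547 mod 256 = 35 → 8e 23.

8e23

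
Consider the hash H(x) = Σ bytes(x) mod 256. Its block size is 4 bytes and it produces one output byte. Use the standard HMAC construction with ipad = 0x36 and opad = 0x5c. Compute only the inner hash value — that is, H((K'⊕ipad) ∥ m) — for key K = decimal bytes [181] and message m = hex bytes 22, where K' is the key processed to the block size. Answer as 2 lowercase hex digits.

Key decimal bytes [181] = b5 is 1 byte ≤ B = 4; zero-pad to 4 bytes: K' = b5 00 00 00.
K' ⊕ ipad = 83 36 36 36.
Inner input = 83 36 36 36 ∥ 22.
Inner hash: sum = 131+54+54+54+34 = 327; mod 256 = 71 → 47.

47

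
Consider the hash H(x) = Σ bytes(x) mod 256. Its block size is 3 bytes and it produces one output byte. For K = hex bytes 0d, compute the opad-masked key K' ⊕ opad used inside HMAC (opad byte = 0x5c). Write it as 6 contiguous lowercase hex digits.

515c5c

Key hex bytes 0d is 1 byte ≤ B = 3; zero-pad to 3 bytes: K' = 0d 00 00.
XOR each byte with 0x5c: 0d⊕5c=51, 00⊕5c=5c, 00⊕5c=5c.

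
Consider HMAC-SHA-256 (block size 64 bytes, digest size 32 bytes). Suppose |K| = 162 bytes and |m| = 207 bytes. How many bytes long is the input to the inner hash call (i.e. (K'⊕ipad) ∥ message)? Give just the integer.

271

Key is 162 > 64 bytes, so it is hashed to 32 bytes then zero-padded to 64: |K'| = 64.
Inner input = (K'⊕ipad) ∥ m → 64 + 207 = 271 bytes.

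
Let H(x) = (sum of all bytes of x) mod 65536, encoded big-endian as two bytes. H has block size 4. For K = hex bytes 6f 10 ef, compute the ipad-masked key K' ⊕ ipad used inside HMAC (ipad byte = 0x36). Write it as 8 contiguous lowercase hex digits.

5926d936

Key hex bytes 6f 10 ef is 3 bytes ≤ B = 4; zero-pad to 4 bytes: K' = 6f 10 ef 00.
XOR each byte with 0x36: 6f⊕36=59, 10⊕36=26, ef⊕36=d9, 00⊕36=36.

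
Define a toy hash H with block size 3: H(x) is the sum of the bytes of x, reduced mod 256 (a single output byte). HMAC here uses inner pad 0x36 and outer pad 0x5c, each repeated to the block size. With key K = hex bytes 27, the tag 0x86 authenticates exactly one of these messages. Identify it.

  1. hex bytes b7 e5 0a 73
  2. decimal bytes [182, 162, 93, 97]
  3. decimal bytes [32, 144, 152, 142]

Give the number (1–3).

3

Key hex bytes 27 is 1 byte ≤ B = 3; zero-pad to 3 bytes: K' = 27 00 00.
K' ⊕ ipad = 11 36 36; K' ⊕ opad = 7b 5c 5c.
m1: inner = H(11 36 36 b7 e5 0a 73) = 96; tag = H(7b 5c 5c 96) = c9
m2: inner = H(11 36 36 b6 a2 5d 61) = 93; tag = H(7b 5c 5c 93) = c6
m3: inner = H(11 36 36 20 90 98 8e) = 53; tag = H(7b 5c 5c 53) = 86 ← matches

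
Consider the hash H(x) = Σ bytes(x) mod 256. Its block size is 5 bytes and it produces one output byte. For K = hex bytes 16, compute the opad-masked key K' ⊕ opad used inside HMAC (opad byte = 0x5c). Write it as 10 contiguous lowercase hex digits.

4a5c5c5c5c

Key hex bytes 16 is 1 byte ≤ B = 5; zero-pad to 5 bytes: K' = 16 00 00 00 00.
XOR each byte with 0x5c: 16⊕5c=4a, 00⊕5c=5c, 00⊕5c=5c, 00⊕5c=5c, 00⊕5c=5c.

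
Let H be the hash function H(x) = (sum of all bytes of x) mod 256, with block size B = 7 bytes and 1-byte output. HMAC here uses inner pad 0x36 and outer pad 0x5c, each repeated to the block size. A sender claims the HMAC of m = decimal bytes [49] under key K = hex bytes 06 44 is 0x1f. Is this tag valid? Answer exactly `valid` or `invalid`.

valid

Key hex bytes 06 44 is 2 bytes ≤ B = 7; zero-pad to 7 bytes: K' = 06 44 00 00 00 00 00.
K' ⊕ ipad = 30 72 36 36 36 36 36; K' ⊕ opad = 5a 18 5c 5c 5c 5c 5c.
Inner hash: sum = 48+114+54+54+54+54+54+49 = 481; mod 256 = 225 → e1.
Outer hash (recomputed tag): sum = 90+24+92+92+92+92+92+225 = 799; mod 256 = 31 → 1f.
Recomputed tag = 1f; claimed = 1f → match.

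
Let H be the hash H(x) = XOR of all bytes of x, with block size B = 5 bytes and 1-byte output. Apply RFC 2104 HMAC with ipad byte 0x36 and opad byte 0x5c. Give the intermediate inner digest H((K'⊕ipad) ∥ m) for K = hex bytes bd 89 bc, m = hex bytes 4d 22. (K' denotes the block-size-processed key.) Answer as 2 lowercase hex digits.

d1

Key hex bytes bd 89 bc is 3 bytes ≤ B = 5; zero-pad to 5 bytes: K' = bd 89 bc 00 00.
K' ⊕ ipad = 8b bf 8a 36 36.
Inner input = 8b bf 8a 36 36 ∥ 4d 22.
Inner hash: XOR 8b⊕bf⊕8a⊕36⊕36⊕4d⊕22 = d1.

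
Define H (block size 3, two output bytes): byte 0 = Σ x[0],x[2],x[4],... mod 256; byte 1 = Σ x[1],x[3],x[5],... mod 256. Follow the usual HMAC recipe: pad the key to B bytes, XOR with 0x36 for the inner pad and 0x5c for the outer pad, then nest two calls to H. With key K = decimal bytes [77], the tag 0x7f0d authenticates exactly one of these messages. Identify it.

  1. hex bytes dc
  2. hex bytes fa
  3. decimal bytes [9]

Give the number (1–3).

Key decimal bytes [77] = 4d is 1 byte ≤ B = 3; zero-pad to 3 bytes: K' = 4d 00 00.
K' ⊕ ipad = 7b 36 36; K' ⊕ opad = 11 5c 5c.
m1: inner = H(7b 36 36 dc) = b1 12; tag = H(11 5c 5c b1 12) = 7f0d ← matches
m2: inner = H(7b 36 36 fa) = b1 30; tag = H(11 5c 5c b1 30) = 9d0d
m3: inner = H(7b 36 36 09) = b1 3f; tag = H(11 5c 5c b1 3f) = ac0d

1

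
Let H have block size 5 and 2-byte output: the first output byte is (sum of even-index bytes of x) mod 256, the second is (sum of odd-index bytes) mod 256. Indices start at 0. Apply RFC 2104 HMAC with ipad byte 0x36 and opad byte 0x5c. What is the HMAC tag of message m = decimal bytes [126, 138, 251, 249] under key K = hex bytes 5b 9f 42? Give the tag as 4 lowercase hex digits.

Key hex bytes 5b 9f 42 is 3 bytes ≤ B = 5; zero-pad to 5 bytes: K' = 5b 9f 42 00 00.
K' ⊕ ipad = 6d a9 74 36 36.  K' ⊕ opad = 07 c3 1e 5c 5c.
Inner input = (K'⊕ipad) ∥ m = 6d a9 74 36 36 ∥ 7e 8a fb f9.
Inner hash: even-index sum = 666 mod 256 = 154; odd-index sum = 600 mod 256 = 88 → 9a 58.
Outer input = (K'⊕opad) ∥ inner = 07 c3 1e 5c 5c ∥ 9a 58.
Outer hash (tag): even-index sum = 217 mod 256 = 217; odd-index sum = 441 mod 256 = 185 → d9 b9.

d9b9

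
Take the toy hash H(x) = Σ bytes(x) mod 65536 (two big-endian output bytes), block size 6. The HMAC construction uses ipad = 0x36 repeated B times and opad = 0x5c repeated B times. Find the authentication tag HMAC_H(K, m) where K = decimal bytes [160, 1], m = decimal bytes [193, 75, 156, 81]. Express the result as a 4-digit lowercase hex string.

Key decimal bytes [160, 1] = a0 01 is 2 bytes ≤ B = 6; zero-pad to 6 bytes: K' = a0 01 00 00 00 00.
K' ⊕ ipad = 96 37 36 36 36 36.  K' ⊕ opad = fc 5d 5c 5c 5c 5c.
Inner input = (K'⊕ipad) ∥ m = 96 37 36 36 36 36 ∥ c1 4b 9c 51.
Inner hash: sum = 150+55+54+54+54+54+193+75+156+81 = 926 → 03 9e.
Outer input = (K'⊕opad) ∥ inner = fc 5d 5c 5c 5c 5c ∥ 03 9e.
Outer hash (tag): sum = 252+93+92+92+92+92+3+158 = 874 → 03 6a.

036a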